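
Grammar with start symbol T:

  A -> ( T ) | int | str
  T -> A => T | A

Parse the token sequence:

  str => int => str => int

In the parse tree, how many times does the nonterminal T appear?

4

[T [A str] => [T [A int] => [T [A str] => [T [A int]]]]]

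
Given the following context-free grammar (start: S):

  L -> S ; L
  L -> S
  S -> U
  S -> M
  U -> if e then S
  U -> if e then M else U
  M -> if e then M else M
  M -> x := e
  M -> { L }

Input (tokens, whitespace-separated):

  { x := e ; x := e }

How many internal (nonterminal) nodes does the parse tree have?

[S [M { [L [S [M x := e]] ; [L [S [M x := e]]]] }]]

8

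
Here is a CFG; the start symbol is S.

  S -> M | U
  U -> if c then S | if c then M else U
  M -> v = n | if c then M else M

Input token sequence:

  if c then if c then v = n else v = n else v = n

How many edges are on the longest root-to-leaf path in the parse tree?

4

[S [M if c then [M if c then [M v = n] else [M v = n]] else [M v = n]]]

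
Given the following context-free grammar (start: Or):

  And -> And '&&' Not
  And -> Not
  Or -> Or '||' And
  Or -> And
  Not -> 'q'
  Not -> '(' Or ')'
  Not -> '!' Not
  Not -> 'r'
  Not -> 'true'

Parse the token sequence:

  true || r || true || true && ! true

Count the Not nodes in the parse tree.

6

[Or [Or [Or [Or [And [Not true]]] || [And [Not r]]] || [And [Not true]]] || [And [And [Not true]] && [Not ! [Not true]]]]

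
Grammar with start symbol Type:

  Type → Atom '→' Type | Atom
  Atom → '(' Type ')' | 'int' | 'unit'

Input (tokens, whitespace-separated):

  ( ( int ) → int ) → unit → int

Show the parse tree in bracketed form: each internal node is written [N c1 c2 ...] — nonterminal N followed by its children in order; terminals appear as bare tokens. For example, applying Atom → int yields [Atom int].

Type
Atom → Type
( Type ) → Type
( Atom → Type ) → Type
( ( Type ) → Type ) → Type
( ( Atom ) → Type ) → Type
( ( int ) → Type ) → Type
( ( int ) → Atom ) → Type
( ( int ) → int ) → Type
( ( int ) → int ) → Atom → Type
( ( int ) → int ) → unit → Type
( ( int ) → int ) → unit → Atom
( ( int ) → int ) → unit → int

[Type [Atom ( [Type [Atom ( [Type [Atom int]] )] → [Type [Atom int]]] )] → [Type [Atom unit] → [Type [Atom int]]]]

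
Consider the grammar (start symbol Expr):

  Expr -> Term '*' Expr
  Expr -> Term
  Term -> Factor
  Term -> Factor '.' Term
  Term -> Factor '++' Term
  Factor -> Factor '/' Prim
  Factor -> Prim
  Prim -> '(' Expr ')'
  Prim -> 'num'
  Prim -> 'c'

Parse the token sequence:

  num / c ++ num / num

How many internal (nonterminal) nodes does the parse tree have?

11

[Expr [Term [Factor [Factor [Prim num]] / [Prim c]] ++ [Term [Factor [Factor [Prim num]] / [Prim num]]]]]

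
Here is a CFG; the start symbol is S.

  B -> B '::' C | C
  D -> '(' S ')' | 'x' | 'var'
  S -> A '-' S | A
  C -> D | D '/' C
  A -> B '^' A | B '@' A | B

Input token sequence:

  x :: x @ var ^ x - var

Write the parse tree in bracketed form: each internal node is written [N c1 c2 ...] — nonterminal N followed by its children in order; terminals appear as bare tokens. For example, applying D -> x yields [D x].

[S [A [B [B [C [D x]]] :: [C [D x]]] @ [A [B [C [D var]]] ^ [A [B [C [D x]]]]]] - [S [A [B [C [D var]]]]]]

S
A - S
B @ A - S
B :: C @ A - S
C :: C @ A - S
D :: C @ A - S
x :: C @ A - S
x :: D @ A - S
x :: x @ A - S
x :: x @ B ^ A - S
x :: x @ C ^ A - S
x :: x @ D ^ A - S
x :: x @ var ^ A - S
x :: x @ var ^ B - S
x :: x @ var ^ C - S
x :: x @ var ^ D - S
x :: x @ var ^ x - S
x :: x @ var ^ x - A
x :: x @ var ^ x - B
x :: x @ var ^ x - C
x :: x @ var ^ x - D
x :: x @ var ^ x - var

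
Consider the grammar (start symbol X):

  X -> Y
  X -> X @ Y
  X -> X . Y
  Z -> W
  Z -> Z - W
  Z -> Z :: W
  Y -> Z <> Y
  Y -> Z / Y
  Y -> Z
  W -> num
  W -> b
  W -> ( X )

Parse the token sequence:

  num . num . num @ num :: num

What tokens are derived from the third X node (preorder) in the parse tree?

num . num

[X [X [X [X [Y [Z [W num]]]] . [Y [Z [W num]]]] . [Y [Z [W num]]]] @ [Y [Z [Z [W num]] :: [W num]]]]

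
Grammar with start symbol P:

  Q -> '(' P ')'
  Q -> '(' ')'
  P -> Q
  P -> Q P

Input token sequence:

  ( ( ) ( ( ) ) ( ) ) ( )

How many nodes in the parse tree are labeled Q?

6

[P [Q ( [P [Q ( )] [P [Q ( [P [Q ( )]] )] [P [Q ( )]]]] )] [P [Q ( )]]]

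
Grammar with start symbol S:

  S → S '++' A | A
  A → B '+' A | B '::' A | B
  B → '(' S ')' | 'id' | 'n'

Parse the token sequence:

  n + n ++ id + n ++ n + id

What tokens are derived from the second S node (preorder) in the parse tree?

[S [S [S [A [B n] + [A [B n]]]] ++ [A [B id] + [A [B n]]]] ++ [A [B n] + [A [B id]]]]

n + n ++ id + n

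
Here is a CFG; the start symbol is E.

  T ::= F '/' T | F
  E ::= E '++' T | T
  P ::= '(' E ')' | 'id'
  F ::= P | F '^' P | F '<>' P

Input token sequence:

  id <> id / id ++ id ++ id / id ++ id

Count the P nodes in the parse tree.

[E [E [E [E [T [F [F [P id]] <> [P id]] / [T [F [P id]]]]] ++ [T [F [P id]]]] ++ [T [F [P id]] / [T [F [P id]]]]] ++ [T [F [P id]]]]

7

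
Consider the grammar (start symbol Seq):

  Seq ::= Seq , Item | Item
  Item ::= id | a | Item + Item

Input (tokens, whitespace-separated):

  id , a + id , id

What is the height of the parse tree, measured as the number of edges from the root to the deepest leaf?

4

[Seq [Seq [Seq [Item id]] , [Item [Item a] + [Item id]]] , [Item id]]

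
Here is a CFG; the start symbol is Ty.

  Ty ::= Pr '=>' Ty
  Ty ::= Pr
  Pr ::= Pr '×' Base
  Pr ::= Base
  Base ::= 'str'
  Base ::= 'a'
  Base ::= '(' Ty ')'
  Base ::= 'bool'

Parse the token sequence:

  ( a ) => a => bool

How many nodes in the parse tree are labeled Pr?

4

[Ty [Pr [Base ( [Ty [Pr [Base a]]] )]] => [Ty [Pr [Base a]] => [Ty [Pr [Base bool]]]]]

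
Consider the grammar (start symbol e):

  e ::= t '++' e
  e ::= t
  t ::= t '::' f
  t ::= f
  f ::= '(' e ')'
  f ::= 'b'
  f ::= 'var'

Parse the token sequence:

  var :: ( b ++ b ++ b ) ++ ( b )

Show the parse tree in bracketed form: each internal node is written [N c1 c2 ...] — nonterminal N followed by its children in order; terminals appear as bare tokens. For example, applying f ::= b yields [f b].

e
t ++ e
t :: f ++ e
f :: f ++ e
var :: f ++ e
var :: ( e ) ++ e
var :: ( t ++ e ) ++ e
var :: ( f ++ e ) ++ e
var :: ( b ++ e ) ++ e
var :: ( b ++ t ++ e ) ++ e
var :: ( b ++ f ++ e ) ++ e
var :: ( b ++ b ++ e ) ++ e
var :: ( b ++ b ++ t ) ++ e
var :: ( b ++ b ++ f ) ++ e
var :: ( b ++ b ++ b ) ++ e
var :: ( b ++ b ++ b ) ++ t
var :: ( b ++ b ++ b ) ++ f
var :: ( b ++ b ++ b ) ++ ( e )
var :: ( b ++ b ++ b ) ++ ( t )
var :: ( b ++ b ++ b ) ++ ( f )
var :: ( b ++ b ++ b ) ++ ( b )

[e [t [t [f var]] :: [f ( [e [t [f b]] ++ [e [t [f b]] ++ [e [t [f b]]]]] )]] ++ [e [t [f ( [e [t [f b]]] )]]]]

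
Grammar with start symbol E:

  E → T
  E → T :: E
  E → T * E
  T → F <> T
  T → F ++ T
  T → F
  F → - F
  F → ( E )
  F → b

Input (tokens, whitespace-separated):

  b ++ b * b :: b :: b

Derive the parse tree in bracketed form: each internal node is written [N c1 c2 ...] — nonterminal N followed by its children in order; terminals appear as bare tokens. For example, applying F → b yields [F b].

E
T * E
F ++ T * E
b ++ T * E
b ++ F * E
b ++ b * E
b ++ b * T :: E
b ++ b * F :: E
b ++ b * b :: E
b ++ b * b :: T :: E
b ++ b * b :: F :: E
b ++ b * b :: b :: E
b ++ b * b :: b :: T
b ++ b * b :: b :: F
b ++ b * b :: b :: b

[E [T [F b] ++ [T [F b]]] * [E [T [F b]] :: [E [T [F b]] :: [E [T [F b]]]]]]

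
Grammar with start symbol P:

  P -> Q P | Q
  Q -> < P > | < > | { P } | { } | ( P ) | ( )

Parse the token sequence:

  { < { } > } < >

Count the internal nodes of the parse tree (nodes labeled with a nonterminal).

[P [Q { [P [Q < [P [Q { }]] >]] }] [P [Q < >]]]

8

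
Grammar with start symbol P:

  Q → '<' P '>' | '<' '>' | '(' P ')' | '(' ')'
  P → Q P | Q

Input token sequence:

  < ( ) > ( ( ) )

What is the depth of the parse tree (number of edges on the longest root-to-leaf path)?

5

[P [Q < [P [Q ( )]] >] [P [Q ( [P [Q ( )]] )]]]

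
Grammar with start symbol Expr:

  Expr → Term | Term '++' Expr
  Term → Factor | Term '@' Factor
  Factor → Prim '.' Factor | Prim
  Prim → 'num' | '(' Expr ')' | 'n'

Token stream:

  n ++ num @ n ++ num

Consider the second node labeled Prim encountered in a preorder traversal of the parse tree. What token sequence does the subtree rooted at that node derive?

[Expr [Term [Factor [Prim n]]] ++ [Expr [Term [Term [Factor [Prim num]]] @ [Factor [Prim n]]] ++ [Expr [Term [Factor [Prim num]]]]]]

num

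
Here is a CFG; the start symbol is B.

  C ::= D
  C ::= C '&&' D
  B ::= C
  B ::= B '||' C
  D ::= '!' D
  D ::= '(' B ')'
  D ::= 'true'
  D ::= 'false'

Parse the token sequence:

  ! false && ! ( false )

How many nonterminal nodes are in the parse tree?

10

[B [C [C [D ! [D false]]] && [D ! [D ( [B [C [D false]]] )]]]]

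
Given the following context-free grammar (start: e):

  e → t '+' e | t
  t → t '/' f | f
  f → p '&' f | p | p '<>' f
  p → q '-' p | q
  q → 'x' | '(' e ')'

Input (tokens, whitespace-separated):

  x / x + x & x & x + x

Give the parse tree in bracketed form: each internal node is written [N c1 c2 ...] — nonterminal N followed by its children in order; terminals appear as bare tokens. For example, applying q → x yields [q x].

[e [t [t [f [p [q x]]]] / [f [p [q x]]]] + [e [t [f [p [q x]] & [f [p [q x]] & [f [p [q x]]]]]] + [e [t [f [p [q x]]]]]]]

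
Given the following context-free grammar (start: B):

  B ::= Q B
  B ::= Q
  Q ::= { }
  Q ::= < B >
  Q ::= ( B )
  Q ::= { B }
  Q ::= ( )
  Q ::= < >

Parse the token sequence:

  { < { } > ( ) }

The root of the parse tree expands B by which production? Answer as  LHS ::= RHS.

B ::= Q

[B [Q { [B [Q < [B [Q { }]] >] [B [Q ( )]]] }]]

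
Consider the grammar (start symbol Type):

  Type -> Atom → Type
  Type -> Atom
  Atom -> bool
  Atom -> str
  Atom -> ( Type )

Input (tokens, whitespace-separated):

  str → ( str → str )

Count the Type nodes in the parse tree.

4

[Type [Atom str] → [Type [Atom ( [Type [Atom str] → [Type [Atom str]]] )]]]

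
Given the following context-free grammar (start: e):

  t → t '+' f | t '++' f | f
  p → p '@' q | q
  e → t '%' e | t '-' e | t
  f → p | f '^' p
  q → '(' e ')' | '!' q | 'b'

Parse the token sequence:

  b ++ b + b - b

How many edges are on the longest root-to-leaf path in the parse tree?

7

[e [t [t [t [f [p [q b]]]] ++ [f [p [q b]]]] + [f [p [q b]]]] - [e [t [f [p [q b]]]]]]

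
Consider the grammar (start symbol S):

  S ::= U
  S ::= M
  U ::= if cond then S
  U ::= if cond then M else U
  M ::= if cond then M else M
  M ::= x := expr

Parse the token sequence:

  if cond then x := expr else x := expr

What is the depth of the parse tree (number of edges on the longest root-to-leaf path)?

3

[S [M if cond then [M x := expr] else [M x := expr]]]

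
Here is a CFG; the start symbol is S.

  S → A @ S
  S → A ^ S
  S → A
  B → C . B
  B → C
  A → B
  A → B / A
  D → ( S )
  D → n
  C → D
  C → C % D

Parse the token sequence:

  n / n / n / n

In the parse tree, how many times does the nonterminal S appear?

1

[S [A [B [C [D n]]] / [A [B [C [D n]]] / [A [B [C [D n]]] / [A [B [C [D n]]]]]]]]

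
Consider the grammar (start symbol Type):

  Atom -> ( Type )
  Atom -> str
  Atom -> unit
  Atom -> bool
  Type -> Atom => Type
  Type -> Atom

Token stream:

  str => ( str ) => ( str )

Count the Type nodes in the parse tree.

[Type [Atom str] => [Type [Atom ( [Type [Atom str]] )] => [Type [Atom ( [Type [Atom str]] )]]]]

5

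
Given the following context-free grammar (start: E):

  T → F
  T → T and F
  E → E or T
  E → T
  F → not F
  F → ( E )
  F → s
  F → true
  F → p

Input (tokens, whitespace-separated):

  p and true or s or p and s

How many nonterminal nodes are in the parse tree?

[E [E [E [T [T [F p]] and [F true]]] or [T [F s]]] or [T [T [F p]] and [F s]]]

13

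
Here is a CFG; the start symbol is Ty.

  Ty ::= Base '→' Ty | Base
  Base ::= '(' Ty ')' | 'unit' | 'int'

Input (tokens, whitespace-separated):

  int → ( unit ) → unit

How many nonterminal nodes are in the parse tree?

8

[Ty [Base int] → [Ty [Base ( [Ty [Base unit]] )] → [Ty [Base unit]]]]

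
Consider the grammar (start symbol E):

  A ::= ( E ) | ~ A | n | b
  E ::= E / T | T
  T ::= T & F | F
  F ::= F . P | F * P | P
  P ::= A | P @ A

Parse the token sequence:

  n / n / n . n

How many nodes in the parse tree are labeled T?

[E [E [E [T [F [P [A n]]]]] / [T [F [P [A n]]]]] / [T [F [F [P [A n]]] . [P [A n]]]]]

3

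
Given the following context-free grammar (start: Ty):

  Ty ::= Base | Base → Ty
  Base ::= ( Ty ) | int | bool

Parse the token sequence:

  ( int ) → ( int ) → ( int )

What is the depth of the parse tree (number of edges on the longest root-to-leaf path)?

6

[Ty [Base ( [Ty [Base int]] )] → [Ty [Base ( [Ty [Base int]] )] → [Ty [Base ( [Ty [Base int]] )]]]]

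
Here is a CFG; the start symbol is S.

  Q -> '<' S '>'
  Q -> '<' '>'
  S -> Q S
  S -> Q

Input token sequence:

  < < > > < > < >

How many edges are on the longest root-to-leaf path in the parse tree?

[S [Q < [S [Q < >]] >] [S [Q < >] [S [Q < >]]]]

4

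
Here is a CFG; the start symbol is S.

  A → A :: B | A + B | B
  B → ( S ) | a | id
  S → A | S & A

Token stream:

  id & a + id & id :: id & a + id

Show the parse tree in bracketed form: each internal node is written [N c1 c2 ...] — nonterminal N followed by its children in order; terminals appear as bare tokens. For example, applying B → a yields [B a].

[S [S [S [S [A [B id]]] & [A [A [B a]] + [B id]]] & [A [A [B id]] :: [B id]]] & [A [A [B a]] + [B id]]]

S
S & A
S & A & A
S & A & A & A
A & A & A & A
B & A & A & A
id & A & A & A
id & A + B & A & A
id & B + B & A & A
id & a + B & A & A
id & a + id & A & A
id & a + id & A :: B & A
id & a + id & B :: B & A
id & a + id & id :: B & A
id & a + id & id :: id & A
id & a + id & id :: id & A + B
id & a + id & id :: id & B + B
id & a + id & id :: id & a + B
id & a + id & id :: id & a + id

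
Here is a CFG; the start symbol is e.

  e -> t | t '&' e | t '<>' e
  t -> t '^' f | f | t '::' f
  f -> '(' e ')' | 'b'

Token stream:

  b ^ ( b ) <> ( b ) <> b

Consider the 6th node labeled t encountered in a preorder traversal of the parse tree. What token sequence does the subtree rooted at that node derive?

[e [t [t [f b]] ^ [f ( [e [t [f b]]] )]] <> [e [t [f ( [e [t [f b]]] )]] <> [e [t [f b]]]]]

b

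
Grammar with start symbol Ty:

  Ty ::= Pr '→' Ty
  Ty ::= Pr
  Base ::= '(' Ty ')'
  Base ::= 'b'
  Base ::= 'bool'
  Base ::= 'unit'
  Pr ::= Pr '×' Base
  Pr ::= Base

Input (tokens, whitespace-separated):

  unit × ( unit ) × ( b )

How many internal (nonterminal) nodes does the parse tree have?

[Ty [Pr [Pr [Pr [Base unit]] × [Base ( [Ty [Pr [Base unit]]] )]] × [Base ( [Ty [Pr [Base b]]] )]]]

13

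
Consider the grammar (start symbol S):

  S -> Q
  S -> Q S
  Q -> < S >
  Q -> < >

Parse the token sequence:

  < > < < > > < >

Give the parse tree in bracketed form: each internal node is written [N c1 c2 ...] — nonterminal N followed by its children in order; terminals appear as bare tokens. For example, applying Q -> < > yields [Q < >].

S
Q S
< > S
< > Q S
< > < S > S
< > < Q > S
< > < < > > S
< > < < > > Q
< > < < > > < >

[S [Q < >] [S [Q < [S [Q < >]] >] [S [Q < >]]]]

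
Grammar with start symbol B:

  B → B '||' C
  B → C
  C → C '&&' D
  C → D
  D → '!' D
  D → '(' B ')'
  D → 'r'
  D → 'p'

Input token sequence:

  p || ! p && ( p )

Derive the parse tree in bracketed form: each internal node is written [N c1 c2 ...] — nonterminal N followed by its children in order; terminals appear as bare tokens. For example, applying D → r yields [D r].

[B [B [C [D p]]] || [C [C [D ! [D p]]] && [D ( [B [C [D p]]] )]]]

B
B || C
C || C
D || C
p || C
p || C && D
p || D && D
p || ! D && D
p || ! p && D
p || ! p && ( B )
p || ! p && ( C )
p || ! p && ( D )
p || ! p && ( p )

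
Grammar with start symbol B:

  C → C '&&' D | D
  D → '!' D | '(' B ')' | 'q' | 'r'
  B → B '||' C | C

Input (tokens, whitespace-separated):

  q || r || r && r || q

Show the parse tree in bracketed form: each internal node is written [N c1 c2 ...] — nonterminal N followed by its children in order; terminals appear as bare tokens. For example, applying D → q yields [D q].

[B [B [B [B [C [D q]]] || [C [D r]]] || [C [C [D r]] && [D r]]] || [C [D q]]]

B
B || C
B || C || C
B || C || C || C
C || C || C || C
D || C || C || C
q || C || C || C
q || D || C || C
q || r || C || C
q || r || C && D || C
q || r || D && D || C
q || r || r && D || C
q || r || r && r || C
q || r || r && r || D
q || r || r && r || q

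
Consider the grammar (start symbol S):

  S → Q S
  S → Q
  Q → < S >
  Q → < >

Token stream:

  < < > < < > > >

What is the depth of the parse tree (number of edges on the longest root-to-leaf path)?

7

[S [Q < [S [Q < >] [S [Q < [S [Q < >]] >]]] >]]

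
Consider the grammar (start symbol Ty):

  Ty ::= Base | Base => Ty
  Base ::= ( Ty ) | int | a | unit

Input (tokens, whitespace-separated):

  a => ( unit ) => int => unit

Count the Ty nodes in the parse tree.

[Ty [Base a] => [Ty [Base ( [Ty [Base unit]] )] => [Ty [Base int] => [Ty [Base unit]]]]]

5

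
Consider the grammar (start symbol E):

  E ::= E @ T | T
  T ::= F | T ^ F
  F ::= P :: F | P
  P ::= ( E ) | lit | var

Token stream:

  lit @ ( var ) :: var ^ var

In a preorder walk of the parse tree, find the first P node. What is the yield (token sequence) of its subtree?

lit

[E [E [T [F [P lit]]]] @ [T [T [F [P ( [E [T [F [P var]]]] )] :: [F [P var]]]] ^ [F [P var]]]]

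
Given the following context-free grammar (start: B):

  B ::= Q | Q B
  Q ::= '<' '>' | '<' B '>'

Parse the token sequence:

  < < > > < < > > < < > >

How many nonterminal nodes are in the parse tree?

12

[B [Q < [B [Q < >]] >] [B [Q < [B [Q < >]] >] [B [Q < [B [Q < >]] >]]]]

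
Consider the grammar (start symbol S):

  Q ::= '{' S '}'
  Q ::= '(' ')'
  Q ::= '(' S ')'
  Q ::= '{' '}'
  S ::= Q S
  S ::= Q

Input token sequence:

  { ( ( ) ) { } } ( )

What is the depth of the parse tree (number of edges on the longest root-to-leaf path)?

6

[S [Q { [S [Q ( [S [Q ( )]] )] [S [Q { }]]] }] [S [Q ( )]]]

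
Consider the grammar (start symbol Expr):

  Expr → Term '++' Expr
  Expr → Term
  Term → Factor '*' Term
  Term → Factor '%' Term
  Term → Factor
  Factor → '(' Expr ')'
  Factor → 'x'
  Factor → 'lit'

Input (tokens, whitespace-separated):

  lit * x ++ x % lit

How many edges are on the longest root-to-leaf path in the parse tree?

[Expr [Term [Factor lit] * [Term [Factor x]]] ++ [Expr [Term [Factor x] % [Term [Factor lit]]]]]

5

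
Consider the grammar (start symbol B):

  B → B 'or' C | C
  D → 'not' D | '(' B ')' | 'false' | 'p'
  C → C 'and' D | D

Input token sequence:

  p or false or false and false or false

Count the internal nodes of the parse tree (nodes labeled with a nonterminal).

[B [B [B [B [C [D p]]] or [C [D false]]] or [C [C [D false]] and [D false]]] or [C [D false]]]

14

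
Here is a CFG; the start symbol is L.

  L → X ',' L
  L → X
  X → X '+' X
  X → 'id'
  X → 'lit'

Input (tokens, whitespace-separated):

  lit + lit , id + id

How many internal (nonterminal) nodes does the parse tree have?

8

[L [X [X lit] + [X lit]] , [L [X [X id] + [X id]]]]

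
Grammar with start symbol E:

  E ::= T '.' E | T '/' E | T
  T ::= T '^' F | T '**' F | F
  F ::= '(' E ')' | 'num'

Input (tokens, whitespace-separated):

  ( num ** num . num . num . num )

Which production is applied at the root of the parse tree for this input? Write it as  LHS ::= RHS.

[E [T [F ( [E [T [T [F num]] ** [F num]] . [E [T [F num]] . [E [T [F num]] . [E [T [F num]]]]]] )]]]

E ::= T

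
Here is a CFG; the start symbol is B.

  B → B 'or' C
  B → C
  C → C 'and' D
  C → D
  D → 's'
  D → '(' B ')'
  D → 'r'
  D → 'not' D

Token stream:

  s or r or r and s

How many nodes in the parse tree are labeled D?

[B [B [B [C [D s]]] or [C [D r]]] or [C [C [D r]] and [D s]]]

4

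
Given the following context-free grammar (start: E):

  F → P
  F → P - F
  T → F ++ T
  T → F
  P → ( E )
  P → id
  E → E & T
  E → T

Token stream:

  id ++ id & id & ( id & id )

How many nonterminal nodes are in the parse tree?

[E [E [E [T [F [P id]] ++ [T [F [P id]]]]] & [T [F [P id]]]] & [T [F [P ( [E [E [T [F [P id]]]] & [T [F [P id]]]] )]]]]

23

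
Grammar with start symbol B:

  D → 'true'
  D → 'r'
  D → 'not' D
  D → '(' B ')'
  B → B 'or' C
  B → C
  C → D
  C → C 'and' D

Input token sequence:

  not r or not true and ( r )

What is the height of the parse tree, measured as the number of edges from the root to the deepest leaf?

[B [B [C [D not [D r]]]] or [C [C [D not [D true]]] and [D ( [B [C [D r]]] )]]]

6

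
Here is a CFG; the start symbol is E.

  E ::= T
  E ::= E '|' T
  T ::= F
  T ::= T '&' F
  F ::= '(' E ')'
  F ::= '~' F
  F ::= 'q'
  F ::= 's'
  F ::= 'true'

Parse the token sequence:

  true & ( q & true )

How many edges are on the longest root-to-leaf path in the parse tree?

[E [T [T [F true]] & [F ( [E [T [T [F q]] & [F true]]] )]]]

7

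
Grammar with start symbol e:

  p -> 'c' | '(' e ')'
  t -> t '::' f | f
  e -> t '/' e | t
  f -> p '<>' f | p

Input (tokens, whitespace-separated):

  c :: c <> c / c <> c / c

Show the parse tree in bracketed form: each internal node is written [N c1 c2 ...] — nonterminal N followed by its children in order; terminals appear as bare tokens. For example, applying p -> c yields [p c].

e
t / e
t :: f / e
f :: f / e
p :: f / e
c :: f / e
c :: p <> f / e
c :: c <> f / e
c :: c <> p / e
c :: c <> c / e
c :: c <> c / t / e
c :: c <> c / f / e
c :: c <> c / p <> f / e
c :: c <> c / c <> f / e
c :: c <> c / c <> p / e
c :: c <> c / c <> c / e
c :: c <> c / c <> c / t
c :: c <> c / c <> c / f
c :: c <> c / c <> c / p
c :: c <> c / c <> c / c

[e [t [t [f [p c]]] :: [f [p c] <> [f [p c]]]] / [e [t [f [p c] <> [f [p c]]]] / [e [t [f [p c]]]]]]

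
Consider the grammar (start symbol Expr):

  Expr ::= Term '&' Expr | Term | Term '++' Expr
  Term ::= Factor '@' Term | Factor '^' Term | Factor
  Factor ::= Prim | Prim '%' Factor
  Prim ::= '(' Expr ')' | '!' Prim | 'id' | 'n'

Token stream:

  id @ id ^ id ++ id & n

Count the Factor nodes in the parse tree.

[Expr [Term [Factor [Prim id]] @ [Term [Factor [Prim id]] ^ [Term [Factor [Prim id]]]]] ++ [Expr [Term [Factor [Prim id]]] & [Expr [Term [Factor [Prim n]]]]]]

5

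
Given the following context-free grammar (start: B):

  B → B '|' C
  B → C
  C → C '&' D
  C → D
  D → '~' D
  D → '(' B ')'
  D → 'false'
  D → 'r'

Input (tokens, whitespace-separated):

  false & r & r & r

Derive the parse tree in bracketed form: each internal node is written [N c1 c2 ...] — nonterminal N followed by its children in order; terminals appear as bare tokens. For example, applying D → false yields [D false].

[B [C [C [C [C [D false]] & [D r]] & [D r]] & [D r]]]

B
C
C & D
C & D & D
C & D & D & D
D & D & D & D
false & D & D & D
false & r & D & D
false & r & r & D
false & r & r & r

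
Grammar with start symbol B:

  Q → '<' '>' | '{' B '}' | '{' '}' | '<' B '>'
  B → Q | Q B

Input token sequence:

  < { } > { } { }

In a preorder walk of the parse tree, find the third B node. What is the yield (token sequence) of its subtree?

[B [Q < [B [Q { }]] >] [B [Q { }] [B [Q { }]]]]

{ } { }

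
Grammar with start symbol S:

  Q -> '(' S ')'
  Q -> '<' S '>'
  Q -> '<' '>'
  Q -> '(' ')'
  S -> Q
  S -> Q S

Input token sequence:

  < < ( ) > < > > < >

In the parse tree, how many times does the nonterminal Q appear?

[S [Q < [S [Q < [S [Q ( )]] >] [S [Q < >]]] >] [S [Q < >]]]

5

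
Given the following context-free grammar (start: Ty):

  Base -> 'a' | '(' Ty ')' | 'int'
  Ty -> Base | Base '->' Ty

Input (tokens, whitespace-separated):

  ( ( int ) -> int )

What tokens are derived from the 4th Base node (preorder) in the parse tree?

[Ty [Base ( [Ty [Base ( [Ty [Base int]] )] -> [Ty [Base int]]] )]]

int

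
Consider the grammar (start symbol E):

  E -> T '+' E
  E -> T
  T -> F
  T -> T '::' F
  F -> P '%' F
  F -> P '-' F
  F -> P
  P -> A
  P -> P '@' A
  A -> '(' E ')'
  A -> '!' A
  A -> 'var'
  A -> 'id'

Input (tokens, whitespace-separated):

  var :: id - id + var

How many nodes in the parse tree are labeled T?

3

[E [T [T [F [P [A var]]]] :: [F [P [A id]] - [F [P [A id]]]]] + [E [T [F [P [A var]]]]]]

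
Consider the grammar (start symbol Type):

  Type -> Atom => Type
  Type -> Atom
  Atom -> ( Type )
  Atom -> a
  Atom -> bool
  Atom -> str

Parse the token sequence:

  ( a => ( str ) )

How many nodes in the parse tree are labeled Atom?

[Type [Atom ( [Type [Atom a] => [Type [Atom ( [Type [Atom str]] )]]] )]]

4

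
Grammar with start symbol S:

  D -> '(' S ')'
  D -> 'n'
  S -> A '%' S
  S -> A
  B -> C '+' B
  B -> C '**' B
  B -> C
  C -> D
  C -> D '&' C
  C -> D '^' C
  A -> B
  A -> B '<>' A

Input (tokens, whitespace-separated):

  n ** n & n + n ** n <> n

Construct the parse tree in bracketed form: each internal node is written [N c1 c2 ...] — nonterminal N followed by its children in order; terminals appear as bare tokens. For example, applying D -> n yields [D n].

[S [A [B [C [D n]] ** [B [C [D n] & [C [D n]]] + [B [C [D n]] ** [B [C [D n]]]]]] <> [A [B [C [D n]]]]]]

S
A
B <> A
C ** B <> A
D ** B <> A
n ** B <> A
n ** C + B <> A
n ** D & C + B <> A
n ** n & C + B <> A
n ** n & D + B <> A
n ** n & n + B <> A
n ** n & n + C ** B <> A
n ** n & n + D ** B <> A
n ** n & n + n ** B <> A
n ** n & n + n ** C <> A
n ** n & n + n ** D <> A
n ** n & n + n ** n <> A
n ** n & n + n ** n <> B
n ** n & n + n ** n <> C
n ** n & n + n ** n <> D
n ** n & n + n ** n <> n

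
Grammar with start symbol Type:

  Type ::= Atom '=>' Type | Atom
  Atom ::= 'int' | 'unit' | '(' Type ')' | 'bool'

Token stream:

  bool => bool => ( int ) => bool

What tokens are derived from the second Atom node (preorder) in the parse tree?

[Type [Atom bool] => [Type [Atom bool] => [Type [Atom ( [Type [Atom int]] )] => [Type [Atom bool]]]]]

bool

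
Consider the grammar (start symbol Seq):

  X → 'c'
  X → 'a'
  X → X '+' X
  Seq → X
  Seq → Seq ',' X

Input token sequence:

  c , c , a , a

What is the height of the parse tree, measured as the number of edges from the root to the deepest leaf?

5

[Seq [Seq [Seq [Seq [X c]] , [X c]] , [X a]] , [X a]]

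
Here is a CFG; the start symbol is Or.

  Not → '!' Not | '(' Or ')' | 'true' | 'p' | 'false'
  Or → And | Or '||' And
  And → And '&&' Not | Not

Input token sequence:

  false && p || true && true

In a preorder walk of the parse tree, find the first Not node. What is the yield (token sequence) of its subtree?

[Or [Or [And [And [Not false]] && [Not p]]] || [And [And [Not true]] && [Not true]]]

false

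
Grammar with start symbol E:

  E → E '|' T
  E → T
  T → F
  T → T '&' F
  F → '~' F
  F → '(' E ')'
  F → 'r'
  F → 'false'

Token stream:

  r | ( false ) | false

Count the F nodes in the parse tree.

4

[E [E [E [T [F r]]] | [T [F ( [E [T [F false]]] )]]] | [T [F false]]]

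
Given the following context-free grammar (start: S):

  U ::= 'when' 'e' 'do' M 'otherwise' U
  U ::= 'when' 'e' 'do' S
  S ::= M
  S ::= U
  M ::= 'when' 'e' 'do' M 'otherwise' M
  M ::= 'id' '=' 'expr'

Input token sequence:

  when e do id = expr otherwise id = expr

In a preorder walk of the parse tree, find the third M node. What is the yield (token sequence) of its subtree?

id = expr

[S [M when e do [M id = expr] otherwise [M id = expr]]]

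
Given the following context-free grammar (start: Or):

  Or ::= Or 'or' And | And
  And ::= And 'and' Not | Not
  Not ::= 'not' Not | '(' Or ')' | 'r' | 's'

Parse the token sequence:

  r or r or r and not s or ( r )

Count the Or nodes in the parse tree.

[Or [Or [Or [Or [And [Not r]]] or [And [Not r]]] or [And [And [Not r]] and [Not not [Not s]]]] or [And [Not ( [Or [And [Not r]]] )]]]

5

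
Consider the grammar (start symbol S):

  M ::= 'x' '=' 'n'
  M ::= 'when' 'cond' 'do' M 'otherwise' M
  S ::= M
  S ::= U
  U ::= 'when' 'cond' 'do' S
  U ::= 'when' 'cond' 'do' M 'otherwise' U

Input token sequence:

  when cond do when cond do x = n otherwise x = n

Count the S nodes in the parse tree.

2

[S [U when cond do [S [M when cond do [M x = n] otherwise [M x = n]]]]]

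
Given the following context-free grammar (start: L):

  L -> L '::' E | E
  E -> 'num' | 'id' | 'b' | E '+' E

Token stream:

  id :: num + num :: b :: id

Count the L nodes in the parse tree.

[L [L [L [L [E id]] :: [E [E num] + [E num]]] :: [E b]] :: [E id]]

4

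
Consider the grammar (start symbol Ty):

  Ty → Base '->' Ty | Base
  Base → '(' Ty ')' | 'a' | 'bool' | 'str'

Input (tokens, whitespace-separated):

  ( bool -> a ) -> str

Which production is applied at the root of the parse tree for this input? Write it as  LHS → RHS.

[Ty [Base ( [Ty [Base bool] -> [Ty [Base a]]] )] -> [Ty [Base str]]]

Ty → Base '->' Ty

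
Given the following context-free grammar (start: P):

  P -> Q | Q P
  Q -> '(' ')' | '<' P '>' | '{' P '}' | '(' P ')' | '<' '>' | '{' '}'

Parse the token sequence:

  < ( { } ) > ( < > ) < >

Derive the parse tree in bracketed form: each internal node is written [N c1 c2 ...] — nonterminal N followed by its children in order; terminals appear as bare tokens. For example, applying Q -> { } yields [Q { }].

[P [Q < [P [Q ( [P [Q { }]] )]] >] [P [Q ( [P [Q < >]] )] [P [Q < >]]]]

P
Q P
< P > P
< Q > P
< ( P ) > P
< ( Q ) > P
< ( { } ) > P
< ( { } ) > Q P
< ( { } ) > ( P ) P
< ( { } ) > ( Q ) P
< ( { } ) > ( < > ) P
< ( { } ) > ( < > ) Q
< ( { } ) > ( < > ) < >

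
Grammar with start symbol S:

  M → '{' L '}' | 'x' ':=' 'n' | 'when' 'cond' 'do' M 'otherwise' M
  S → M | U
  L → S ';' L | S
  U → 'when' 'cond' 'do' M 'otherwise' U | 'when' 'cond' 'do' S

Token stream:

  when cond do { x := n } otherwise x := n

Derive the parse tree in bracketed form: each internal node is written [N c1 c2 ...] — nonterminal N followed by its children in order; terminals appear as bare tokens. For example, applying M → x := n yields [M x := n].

S
M
when cond do M otherwise M
when cond do { L } otherwise M
when cond do { S } otherwise M
when cond do { M } otherwise M
when cond do { x := n } otherwise M
when cond do { x := n } otherwise x := n

[S [M when cond do [M { [L [S [M x := n]]] }] otherwise [M x := n]]]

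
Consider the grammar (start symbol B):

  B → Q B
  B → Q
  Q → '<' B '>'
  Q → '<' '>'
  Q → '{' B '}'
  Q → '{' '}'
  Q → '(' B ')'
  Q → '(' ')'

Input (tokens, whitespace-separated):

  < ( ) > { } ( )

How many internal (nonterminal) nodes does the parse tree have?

[B [Q < [B [Q ( )]] >] [B [Q { }] [B [Q ( )]]]]

8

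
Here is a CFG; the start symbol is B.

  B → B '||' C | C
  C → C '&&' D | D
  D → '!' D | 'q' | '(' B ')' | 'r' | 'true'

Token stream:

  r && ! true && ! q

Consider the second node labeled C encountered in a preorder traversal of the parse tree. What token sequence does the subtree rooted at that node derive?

[B [C [C [C [D r]] && [D ! [D true]]] && [D ! [D q]]]]

r && ! true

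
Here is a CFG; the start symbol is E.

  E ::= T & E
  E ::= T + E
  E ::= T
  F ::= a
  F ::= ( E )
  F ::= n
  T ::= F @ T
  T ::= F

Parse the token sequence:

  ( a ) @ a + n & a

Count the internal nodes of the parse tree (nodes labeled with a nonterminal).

14

[E [T [F ( [E [T [F a]]] )] @ [T [F a]]] + [E [T [F n]] & [E [T [F a]]]]]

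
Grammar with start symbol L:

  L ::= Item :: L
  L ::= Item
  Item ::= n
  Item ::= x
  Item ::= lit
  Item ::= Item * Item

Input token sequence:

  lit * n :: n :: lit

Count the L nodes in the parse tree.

[L [Item [Item lit] * [Item n]] :: [L [Item n] :: [L [Item lit]]]]

3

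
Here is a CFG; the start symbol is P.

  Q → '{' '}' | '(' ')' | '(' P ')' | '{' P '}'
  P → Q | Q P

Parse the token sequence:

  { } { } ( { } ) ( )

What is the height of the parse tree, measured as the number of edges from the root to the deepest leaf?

[P [Q { }] [P [Q { }] [P [Q ( [P [Q { }]] )] [P [Q ( )]]]]]

6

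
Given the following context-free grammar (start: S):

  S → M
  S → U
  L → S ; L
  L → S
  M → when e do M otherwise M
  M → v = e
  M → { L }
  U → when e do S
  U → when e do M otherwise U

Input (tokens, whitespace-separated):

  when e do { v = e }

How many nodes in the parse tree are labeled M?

2

[S [U when e do [S [M { [L [S [M v = e]]] }]]]]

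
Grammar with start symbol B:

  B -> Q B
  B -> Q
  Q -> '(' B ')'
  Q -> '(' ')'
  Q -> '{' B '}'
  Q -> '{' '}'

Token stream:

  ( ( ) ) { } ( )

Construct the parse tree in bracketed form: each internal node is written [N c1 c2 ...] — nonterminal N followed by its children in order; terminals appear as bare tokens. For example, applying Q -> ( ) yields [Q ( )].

B
Q B
( B ) B
( Q ) B
( ( ) ) B
( ( ) ) Q B
( ( ) ) { } B
( ( ) ) { } Q
( ( ) ) { } ( )

[B [Q ( [B [Q ( )]] )] [B [Q { }] [B [Q ( )]]]]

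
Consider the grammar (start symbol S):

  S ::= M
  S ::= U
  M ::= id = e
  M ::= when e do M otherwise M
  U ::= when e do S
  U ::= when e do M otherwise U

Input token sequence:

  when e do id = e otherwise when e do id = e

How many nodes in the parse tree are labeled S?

[S [U when e do [M id = e] otherwise [U when e do [S [M id = e]]]]]

2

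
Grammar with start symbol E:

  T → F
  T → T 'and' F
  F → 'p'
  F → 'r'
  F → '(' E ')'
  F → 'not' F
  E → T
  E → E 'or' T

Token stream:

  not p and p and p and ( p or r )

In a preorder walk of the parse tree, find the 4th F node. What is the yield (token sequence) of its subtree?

[E [T [T [T [T [F not [F p]]] and [F p]] and [F p]] and [F ( [E [E [T [F p]]] or [T [F r]]] )]]]

p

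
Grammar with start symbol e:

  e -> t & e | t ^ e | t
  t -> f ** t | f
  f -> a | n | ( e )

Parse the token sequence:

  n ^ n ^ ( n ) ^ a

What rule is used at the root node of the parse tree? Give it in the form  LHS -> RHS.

[e [t [f n]] ^ [e [t [f n]] ^ [e [t [f ( [e [t [f n]]] )]] ^ [e [t [f a]]]]]]

e -> t ^ e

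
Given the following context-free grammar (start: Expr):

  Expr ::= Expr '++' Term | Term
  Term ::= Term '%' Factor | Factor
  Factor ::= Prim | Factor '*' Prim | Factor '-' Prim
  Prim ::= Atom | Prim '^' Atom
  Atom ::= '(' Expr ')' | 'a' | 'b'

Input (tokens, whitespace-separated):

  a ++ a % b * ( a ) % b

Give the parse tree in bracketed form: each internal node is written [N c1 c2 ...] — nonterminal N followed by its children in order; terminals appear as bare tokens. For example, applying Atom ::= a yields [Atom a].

[Expr [Expr [Term [Factor [Prim [Atom a]]]]] ++ [Term [Term [Term [Factor [Prim [Atom a]]]] % [Factor [Factor [Prim [Atom b]]] * [Prim [Atom ( [Expr [Term [Factor [Prim [Atom a]]]]] )]]]] % [Factor [Prim [Atom b]]]]]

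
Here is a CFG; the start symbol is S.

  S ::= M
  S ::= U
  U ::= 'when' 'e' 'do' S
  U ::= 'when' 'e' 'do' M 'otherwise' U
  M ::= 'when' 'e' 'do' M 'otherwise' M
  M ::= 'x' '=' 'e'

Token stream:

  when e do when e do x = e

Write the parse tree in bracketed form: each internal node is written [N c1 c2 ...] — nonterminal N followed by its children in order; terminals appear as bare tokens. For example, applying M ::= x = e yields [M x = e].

S
U
when e do S
when e do U
when e do when e do S
when e do when e do M
when e do when e do x = e

[S [U when e do [S [U when e do [S [M x = e]]]]]]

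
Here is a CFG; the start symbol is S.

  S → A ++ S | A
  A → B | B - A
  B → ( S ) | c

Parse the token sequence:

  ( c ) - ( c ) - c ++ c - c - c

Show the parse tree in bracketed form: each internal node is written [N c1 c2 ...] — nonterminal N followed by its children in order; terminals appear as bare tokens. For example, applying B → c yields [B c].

S
A ++ S
B - A ++ S
( S ) - A ++ S
( A ) - A ++ S
( B ) - A ++ S
( c ) - A ++ S
( c ) - B - A ++ S
( c ) - ( S ) - A ++ S
( c ) - ( A ) - A ++ S
( c ) - ( B ) - A ++ S
( c ) - ( c ) - A ++ S
( c ) - ( c ) - B ++ S
( c ) - ( c ) - c ++ S
( c ) - ( c ) - c ++ A
( c ) - ( c ) - c ++ B - A
( c ) - ( c ) - c ++ c - A
( c ) - ( c ) - c ++ c - B - A
( c ) - ( c ) - c ++ c - c - A
( c ) - ( c ) - c ++ c - c - B
( c ) - ( c ) - c ++ c - c - c

[S [A [B ( [S [A [B c]]] )] - [A [B ( [S [A [B c]]] )] - [A [B c]]]] ++ [S [A [B c] - [A [B c] - [A [B c]]]]]]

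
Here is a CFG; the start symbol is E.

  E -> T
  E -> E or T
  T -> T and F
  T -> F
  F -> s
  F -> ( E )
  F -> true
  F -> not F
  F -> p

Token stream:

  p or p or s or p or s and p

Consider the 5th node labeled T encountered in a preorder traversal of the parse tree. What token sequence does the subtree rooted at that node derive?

s and p

[E [E [E [E [E [T [F p]]] or [T [F p]]] or [T [F s]]] or [T [F p]]] or [T [T [F s]] and [F p]]]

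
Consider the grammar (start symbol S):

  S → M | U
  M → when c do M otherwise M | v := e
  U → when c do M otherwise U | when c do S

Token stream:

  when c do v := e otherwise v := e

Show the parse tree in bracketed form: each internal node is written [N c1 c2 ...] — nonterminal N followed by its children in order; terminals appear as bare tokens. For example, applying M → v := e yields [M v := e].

S
M
when c do M otherwise M
when c do v := e otherwise M
when c do v := e otherwise v := e

[S [M when c do [M v := e] otherwise [M v := e]]]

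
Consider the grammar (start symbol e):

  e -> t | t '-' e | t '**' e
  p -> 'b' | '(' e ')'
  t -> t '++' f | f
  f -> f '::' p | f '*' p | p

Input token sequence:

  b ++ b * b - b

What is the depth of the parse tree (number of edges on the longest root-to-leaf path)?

[e [t [t [f [p b]]] ++ [f [f [p b]] * [p b]]] - [e [t [f [p b]]]]]

5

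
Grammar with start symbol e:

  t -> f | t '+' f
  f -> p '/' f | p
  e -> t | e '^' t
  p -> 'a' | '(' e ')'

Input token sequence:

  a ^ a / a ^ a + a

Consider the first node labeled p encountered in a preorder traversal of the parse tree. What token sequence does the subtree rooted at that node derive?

a

[e [e [e [t [f [p a]]]] ^ [t [f [p a] / [f [p a]]]]] ^ [t [t [f [p a]]] + [f [p a]]]]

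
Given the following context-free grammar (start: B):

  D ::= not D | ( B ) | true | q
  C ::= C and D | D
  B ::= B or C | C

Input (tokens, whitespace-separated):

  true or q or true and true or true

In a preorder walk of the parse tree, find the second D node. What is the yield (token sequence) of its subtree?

q

[B [B [B [B [C [D true]]] or [C [D q]]] or [C [C [D true]] and [D true]]] or [C [D true]]]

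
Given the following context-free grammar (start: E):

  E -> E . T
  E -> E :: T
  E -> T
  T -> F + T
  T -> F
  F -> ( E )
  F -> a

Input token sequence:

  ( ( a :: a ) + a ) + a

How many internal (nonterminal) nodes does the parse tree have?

[E [T [F ( [E [T [F ( [E [E [T [F a]]] :: [T [F a]]] )] + [T [F a]]]] )] + [T [F a]]]]

16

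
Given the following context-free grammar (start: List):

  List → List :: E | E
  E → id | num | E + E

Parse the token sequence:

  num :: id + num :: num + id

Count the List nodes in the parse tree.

3

[List [List [List [E num]] :: [E [E id] + [E num]]] :: [E [E num] + [E id]]]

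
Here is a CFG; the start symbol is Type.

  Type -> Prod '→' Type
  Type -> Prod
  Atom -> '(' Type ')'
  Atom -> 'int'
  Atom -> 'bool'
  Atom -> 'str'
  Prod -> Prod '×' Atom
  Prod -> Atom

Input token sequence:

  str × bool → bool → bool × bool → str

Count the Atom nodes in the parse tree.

6

[Type [Prod [Prod [Atom str]] × [Atom bool]] → [Type [Prod [Atom bool]] → [Type [Prod [Prod [Atom bool]] × [Atom bool]] → [Type [Prod [Atom str]]]]]]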